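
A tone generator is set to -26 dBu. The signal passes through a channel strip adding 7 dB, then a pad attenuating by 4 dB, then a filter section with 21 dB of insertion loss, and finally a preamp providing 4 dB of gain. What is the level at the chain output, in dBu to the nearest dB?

Cascaded gains and losses add directly in dB.
-26 + 7 − 4 − 21 + 4 = -40 dBu.

-40 dBu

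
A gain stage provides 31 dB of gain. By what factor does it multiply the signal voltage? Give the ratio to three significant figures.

Voltage ratio = 10^(dB/20).
10^(31/20) = 10^(1.550) = 35.5.

35.5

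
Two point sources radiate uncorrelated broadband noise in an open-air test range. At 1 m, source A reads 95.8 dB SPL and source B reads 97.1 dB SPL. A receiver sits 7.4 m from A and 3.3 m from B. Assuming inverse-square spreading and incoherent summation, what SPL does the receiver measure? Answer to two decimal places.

At the listener: L_A = 95.8 − 20·log₁₀(7.4) = 78.415 dB; L_B = 97.1 − 20·log₁₀(3.3) = 86.730 dB.
Combined: 10·log₁₀(10^(78.415/10)+10^(86.730/10)) = 87.33 dB SPL.

87.33 dB SPL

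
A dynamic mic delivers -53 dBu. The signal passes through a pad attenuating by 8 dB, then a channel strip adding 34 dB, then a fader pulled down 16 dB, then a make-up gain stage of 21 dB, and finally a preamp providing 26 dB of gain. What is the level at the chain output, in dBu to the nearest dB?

+4 dBu

Gain stages sum in dB:
-53 − 8 + 34 − 16 + 21 + 26 = +4 dBu.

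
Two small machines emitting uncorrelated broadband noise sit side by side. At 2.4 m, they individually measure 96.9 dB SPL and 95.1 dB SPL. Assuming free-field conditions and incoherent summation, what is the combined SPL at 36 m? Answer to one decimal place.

75.6 dB SPL

Combined at 2.4 m: 10·log₁₀(10^(96.9/10)+10^(95.1/10)) = 99.10 dB SPL.
Then apply −20·log₁₀(36/2.4) = -23.52 dB → 75.6 dB SPL.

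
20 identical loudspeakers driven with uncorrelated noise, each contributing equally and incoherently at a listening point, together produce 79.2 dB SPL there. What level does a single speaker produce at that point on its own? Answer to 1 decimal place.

66.2 dB SPL

20 equal incoherent sources add 10·log₁₀(20) = 13.01 dB over one source.
L_one = 79.2 − 13.01 = 66.2 dB SPL.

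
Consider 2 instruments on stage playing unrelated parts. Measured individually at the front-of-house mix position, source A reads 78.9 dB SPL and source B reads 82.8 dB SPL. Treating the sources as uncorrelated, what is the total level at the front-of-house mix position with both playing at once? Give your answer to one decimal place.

84.3 dB SPL

Uncorrelated sources add in intensity (power), not in dB.
L_total = 10·log₁₀(10^(78.9/10) + 10^(82.8/10)) = 10·log₁₀(268200000) = 84.3 dB SPL.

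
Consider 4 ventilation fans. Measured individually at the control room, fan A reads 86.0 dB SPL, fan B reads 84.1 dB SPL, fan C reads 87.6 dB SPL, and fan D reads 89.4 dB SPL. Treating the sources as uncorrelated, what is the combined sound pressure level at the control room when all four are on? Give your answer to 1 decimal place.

Incoherent sources sum as intensities:
L_total = 10·log₁₀(10^(86.0/10) + 10^(84.1/10) + 10^(87.6/10) + 10^(89.4/10)) = 10·log₁₀(2102000000) = 93.2 dB SPL.

93.2 dB SPL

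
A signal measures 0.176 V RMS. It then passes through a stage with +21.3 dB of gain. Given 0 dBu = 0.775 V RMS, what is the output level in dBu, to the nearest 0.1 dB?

Input level: 20·log₁₀(0.176/0.775) = -12.88 dBu.
Output: -12.88 + 21.3 = +8.4 dBu.

+8.4 dBu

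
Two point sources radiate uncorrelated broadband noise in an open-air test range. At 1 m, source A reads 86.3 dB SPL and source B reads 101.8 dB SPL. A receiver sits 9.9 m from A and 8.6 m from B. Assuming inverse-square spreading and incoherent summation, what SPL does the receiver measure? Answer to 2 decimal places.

83.20 dB SPL

At the listener: L_A = 86.3 − 20·log₁₀(9.9) = 66.387 dB; L_B = 101.8 − 20·log₁₀(8.6) = 83.110 dB.
Combined: 10·log₁₀(10^(66.387/10)+10^(83.110/10)) = 83.20 dB SPL.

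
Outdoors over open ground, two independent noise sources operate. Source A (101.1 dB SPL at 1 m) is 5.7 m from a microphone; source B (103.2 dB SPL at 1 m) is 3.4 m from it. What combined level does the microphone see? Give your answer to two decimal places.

93.43 dB SPL

At the listener: L_A = 101.1 − 20·log₁₀(5.7) = 85.983 dB; L_B = 103.2 − 20·log₁₀(3.4) = 92.570 dB.
Combined: 10·log₁₀(10^(85.983/10)+10^(92.570/10)) = 93.43 dB SPL.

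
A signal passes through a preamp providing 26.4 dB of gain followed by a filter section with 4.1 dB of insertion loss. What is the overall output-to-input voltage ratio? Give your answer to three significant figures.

Net gain = 26.4 + (−4.1) = 22.3 dB.
Voltage ratio = 10^(22.3/20) = 13.0.

13.0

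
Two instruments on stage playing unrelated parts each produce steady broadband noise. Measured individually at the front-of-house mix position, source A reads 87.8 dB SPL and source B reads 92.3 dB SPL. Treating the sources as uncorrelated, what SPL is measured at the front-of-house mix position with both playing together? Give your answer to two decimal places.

93.62 dB SPL

Uncorrelated sources add in intensity (power), not in dB.
L_total = 10·log₁₀(10^(87.8/10) + 10^(92.3/10)) = 10·log₁₀(2301000000) = 93.62 dB SPL.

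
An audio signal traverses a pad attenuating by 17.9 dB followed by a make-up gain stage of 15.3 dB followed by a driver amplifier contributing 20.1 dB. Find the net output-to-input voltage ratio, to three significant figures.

7.50

Net gain = (−17.9) + 15.3 + 20.1 = 17.5 dB.
Voltage ratio = 10^(17.5/20) = 7.50.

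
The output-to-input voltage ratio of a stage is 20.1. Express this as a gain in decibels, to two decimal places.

26.06 dB

Voltage ratio → dB uses the 20·log₁₀ form:
20·log₁₀(20.1) = 26.06 dB.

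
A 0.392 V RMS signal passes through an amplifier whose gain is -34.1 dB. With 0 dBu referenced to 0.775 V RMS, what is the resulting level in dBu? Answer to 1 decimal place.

Input level: 20·log₁₀(0.392/0.775) = -5.92 dBu.
Output: -5.92 − 34.1 = -40.0 dBu.

-40.0 dBu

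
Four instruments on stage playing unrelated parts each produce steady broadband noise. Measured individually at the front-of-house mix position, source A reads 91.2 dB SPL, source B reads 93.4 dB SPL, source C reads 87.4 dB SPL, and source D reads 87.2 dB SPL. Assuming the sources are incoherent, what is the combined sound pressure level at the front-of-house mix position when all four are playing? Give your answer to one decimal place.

96.6 dB SPL

Incoherent sources sum as intensities:
L_total = 10·log₁₀(10^(91.2/10) + 10^(93.4/10) + 10^(87.4/10) + 10^(87.2/10)) = 10·log₁₀(4580000000) = 96.6 dB SPL.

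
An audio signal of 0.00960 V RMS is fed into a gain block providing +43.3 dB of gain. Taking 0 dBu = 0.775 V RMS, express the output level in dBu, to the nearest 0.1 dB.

Input level: 20·log₁₀(0.00960/0.775) = -38.14 dBu.
Output: -38.14 + 43.3 = +5.2 dBu.

+5.2 dBu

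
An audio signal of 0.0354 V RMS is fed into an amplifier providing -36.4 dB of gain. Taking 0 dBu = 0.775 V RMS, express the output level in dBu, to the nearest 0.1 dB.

-63.2 dBu

Input level: 20·log₁₀(0.0354/0.775) = -26.81 dBu.
Output: -26.81 − 36.4 = -63.2 dBu.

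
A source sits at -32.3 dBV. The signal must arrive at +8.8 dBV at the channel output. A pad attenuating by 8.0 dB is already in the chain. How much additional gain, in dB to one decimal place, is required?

The required make-up gain is the shortfall in the dB sum.
G = +8.8 − (-32.3) + 8.0 = 49.1 dB.

49.1 dB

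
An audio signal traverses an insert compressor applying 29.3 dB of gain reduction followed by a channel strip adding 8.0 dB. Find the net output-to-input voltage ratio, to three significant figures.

Net gain = (−29.3) + 8.0 = -21.3 dB.
Voltage ratio = 10^(-21.3/20) = 0.0861.

0.0861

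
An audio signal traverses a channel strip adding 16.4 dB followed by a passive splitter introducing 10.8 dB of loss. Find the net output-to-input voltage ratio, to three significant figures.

1.91

Net gain = 16.4 + (−10.8) = 5.6 dB.
Voltage ratio = 10^(5.6/20) = 1.91.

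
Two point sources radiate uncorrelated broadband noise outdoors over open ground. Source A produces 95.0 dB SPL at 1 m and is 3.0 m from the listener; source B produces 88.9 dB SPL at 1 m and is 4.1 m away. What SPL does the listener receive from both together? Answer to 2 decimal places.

85.99 dB SPL

At the listener: L_A = 95.0 − 20·log₁₀(3.0) = 85.458 dB; L_B = 88.9 − 20·log₁₀(4.1) = 76.644 dB.
Combined: 10·log₁₀(10^(85.458/10)+10^(76.644/10)) = 85.99 dB SPL.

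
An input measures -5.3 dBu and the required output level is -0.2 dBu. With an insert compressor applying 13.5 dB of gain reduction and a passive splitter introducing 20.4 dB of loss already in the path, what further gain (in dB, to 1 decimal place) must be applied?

39.0 dB

The required make-up gain is the shortfall in the dB sum.
G = -0.2 − (-5.3) + 13.5 + 20.4 = 39.0 dB.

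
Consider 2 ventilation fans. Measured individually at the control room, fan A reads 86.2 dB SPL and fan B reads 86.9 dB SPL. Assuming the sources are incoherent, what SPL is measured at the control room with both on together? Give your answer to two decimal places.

89.57 dB SPL

Incoherent sources sum as intensities:
L_total = 10·log₁₀(10^(86.2/10) + 10^(86.9/10)) = 10·log₁₀(906600000) = 89.57 dB SPL.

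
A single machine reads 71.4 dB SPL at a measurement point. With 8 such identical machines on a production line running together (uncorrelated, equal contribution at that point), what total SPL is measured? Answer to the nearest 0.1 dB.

8 equal incoherent sources raise the level by 10·log₁₀(8) = 9.03 dB.
L_total = 71.4 + 9.03 = 80.4 dB SPL.

80.4 dB SPL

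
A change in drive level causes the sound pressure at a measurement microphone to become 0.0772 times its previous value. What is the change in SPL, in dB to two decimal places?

-22.25 dB

Sound pressure is an amplitude quantity: ΔL = 20·log₁₀(p₂/p₁).
20·log₁₀(0.0772) = -22.25 dB.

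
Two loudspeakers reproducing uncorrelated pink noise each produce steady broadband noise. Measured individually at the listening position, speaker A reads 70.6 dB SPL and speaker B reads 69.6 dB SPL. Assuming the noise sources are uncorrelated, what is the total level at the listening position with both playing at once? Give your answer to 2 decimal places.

73.14 dB SPL

Uncorrelated sources add in intensity (power), not in dB.
L_total = 10·log₁₀(10^(70.6/10) + 10^(69.6/10)) = 10·log₁₀(20600000) = 73.14 dB SPL.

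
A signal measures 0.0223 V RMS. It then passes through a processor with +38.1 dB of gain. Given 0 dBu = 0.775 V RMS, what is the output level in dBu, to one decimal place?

+7.3 dBu

Input level: 20·log₁₀(0.0223/0.775) = -30.82 dBu.
Output: -30.82 + 38.1 = +7.3 dBu.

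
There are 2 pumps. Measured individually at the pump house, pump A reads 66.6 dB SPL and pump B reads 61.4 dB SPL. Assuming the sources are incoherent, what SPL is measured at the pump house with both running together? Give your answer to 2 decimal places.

67.75 dB SPL

Uncorrelated sources add in intensity (power), not in dB.
L_total = 10·log₁₀(10^(66.6/10) + 10^(61.4/10)) = 10·log₁₀(5951000) = 67.75 dB SPL.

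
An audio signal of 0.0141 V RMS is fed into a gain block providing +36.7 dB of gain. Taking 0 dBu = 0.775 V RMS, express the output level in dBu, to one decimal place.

+1.9 dBu

Input level: 20·log₁₀(0.0141/0.775) = -34.80 dBu.
Output: -34.80 + 36.7 = +1.9 dBu.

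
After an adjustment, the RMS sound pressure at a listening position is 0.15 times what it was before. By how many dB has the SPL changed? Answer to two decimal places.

Sound pressure is an amplitude quantity: ΔL = 20·log₁₀(p₂/p₁).
20·log₁₀(0.15) = -16.48 dB.

-16.48 dB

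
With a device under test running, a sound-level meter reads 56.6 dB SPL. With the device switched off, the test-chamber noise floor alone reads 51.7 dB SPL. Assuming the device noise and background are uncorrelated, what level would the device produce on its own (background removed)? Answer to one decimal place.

54.9 dB SPL

Background correction is a power subtraction:
L_src = 10·log₁₀(10^(56.6/10) − 10^(51.7/10)) = 10·log₁₀(309200) = 54.9 dB SPL.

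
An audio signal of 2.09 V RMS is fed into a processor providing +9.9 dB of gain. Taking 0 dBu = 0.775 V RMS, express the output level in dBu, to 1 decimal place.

+18.5 dBu

Input level: 20·log₁₀(2.09/0.775) = 8.62 dBu.
Output: 8.62 + 9.9 = +18.5 dBu.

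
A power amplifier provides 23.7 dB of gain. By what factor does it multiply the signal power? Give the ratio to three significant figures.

Power ratio = 10^(dB/10).
10^(23.7/10) = 10^(2.370) = 234.

234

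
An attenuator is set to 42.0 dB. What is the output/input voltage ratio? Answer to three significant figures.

0.00794

Voltage ratio = 10^(dB/20).
10^(-42.0/20) = 10^(-2.100) = 0.00794.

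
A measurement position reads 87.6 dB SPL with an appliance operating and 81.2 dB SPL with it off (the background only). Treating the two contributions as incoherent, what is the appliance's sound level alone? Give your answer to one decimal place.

Subtract intensities: L_src = 10·log₁₀(10^(L_total/10) − 10^(L_bg/10)).
L_src = 10·log₁₀(10^(87.6/10) − 10^(81.2/10)) = 10·log₁₀(443600000) = 86.5 dB SPL.

86.5 dB SPL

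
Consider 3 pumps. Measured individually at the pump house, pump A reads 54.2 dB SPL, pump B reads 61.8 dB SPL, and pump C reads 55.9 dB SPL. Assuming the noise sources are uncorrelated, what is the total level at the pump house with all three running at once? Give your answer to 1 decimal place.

63.4 dB SPL

Incoherent sources sum as intensities:
L_total = 10·log₁₀(10^(54.2/10) + 10^(61.8/10) + 10^(55.9/10)) = 10·log₁₀(2166000) = 63.4 dB SPL.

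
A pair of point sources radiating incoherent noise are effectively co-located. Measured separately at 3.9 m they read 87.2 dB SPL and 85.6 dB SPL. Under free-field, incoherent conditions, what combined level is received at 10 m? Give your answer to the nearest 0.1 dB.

81.3 dB SPL

Combined at 3.9 m: 10·log₁₀(10^(87.2/10)+10^(85.6/10)) = 89.48 dB SPL.
Then apply −20·log₁₀(10/3.9) = -8.18 dB → 81.3 dB SPL.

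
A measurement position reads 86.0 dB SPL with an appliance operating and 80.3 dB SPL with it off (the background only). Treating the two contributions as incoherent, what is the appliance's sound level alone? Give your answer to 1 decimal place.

Remove the background by subtracting linear intensities:
L_src = 10·log₁₀(10^(86.0/10) − 10^(80.3/10)) = 10·log₁₀(291000000) = 84.6 dB SPL.

84.6 dB SPL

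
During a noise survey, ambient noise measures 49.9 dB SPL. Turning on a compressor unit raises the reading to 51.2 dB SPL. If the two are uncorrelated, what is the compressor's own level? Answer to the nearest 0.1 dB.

Remove the background by subtracting linear intensities:
L_src = 10·log₁₀(10^(51.2/10) − 10^(49.9/10)) = 10·log₁₀(34100) = 45.3 dB SPL.

45.3 dB SPL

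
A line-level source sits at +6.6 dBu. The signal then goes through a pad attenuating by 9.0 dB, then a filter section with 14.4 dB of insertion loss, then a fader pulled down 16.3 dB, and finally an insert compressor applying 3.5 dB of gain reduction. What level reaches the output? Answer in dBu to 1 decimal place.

-36.6 dBu

Gain stages sum in dB:
+6.6 − 9.0 − 14.4 − 16.3 − 3.5 = -36.6 dBu.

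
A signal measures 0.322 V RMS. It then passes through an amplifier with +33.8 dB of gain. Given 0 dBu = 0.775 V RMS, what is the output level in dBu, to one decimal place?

+26.2 dBu

Input level: 20·log₁₀(0.322/0.775) = -7.63 dBu.
Output: -7.63 + 33.8 = +26.2 dBu.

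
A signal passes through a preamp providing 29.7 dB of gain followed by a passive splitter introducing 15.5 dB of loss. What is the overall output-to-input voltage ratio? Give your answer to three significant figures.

Net gain = 29.7 + (−15.5) = 14.2 dB.
Voltage ratio = 10^(14.2/20) = 5.13.

5.13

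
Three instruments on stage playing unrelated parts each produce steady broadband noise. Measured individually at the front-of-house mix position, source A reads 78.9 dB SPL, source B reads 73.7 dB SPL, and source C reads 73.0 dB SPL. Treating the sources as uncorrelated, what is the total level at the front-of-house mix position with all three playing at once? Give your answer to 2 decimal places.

Uncorrelated sources add in intensity (power), not in dB.
L_total = 10·log₁₀(10^(78.9/10) + 10^(73.7/10) + 10^(73.0/10)) = 10·log₁₀(121000000) = 80.83 dB SPL.

80.83 dB SPL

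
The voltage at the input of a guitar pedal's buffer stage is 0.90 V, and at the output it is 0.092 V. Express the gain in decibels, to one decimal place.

-19.8 dB

Voltage ratio → dB uses the 20·log₁₀ form:
20·log₁₀(0.092/0.90) = 20·log₁₀(0.1022) = -19.8 dB.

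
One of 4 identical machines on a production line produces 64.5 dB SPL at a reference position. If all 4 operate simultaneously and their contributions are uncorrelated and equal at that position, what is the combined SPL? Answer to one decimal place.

4 equal incoherent sources raise the level by 10·log₁₀(4) = 6.02 dB.
L_total = 64.5 + 6.02 = 70.5 dB SPL.

70.5 dB SPL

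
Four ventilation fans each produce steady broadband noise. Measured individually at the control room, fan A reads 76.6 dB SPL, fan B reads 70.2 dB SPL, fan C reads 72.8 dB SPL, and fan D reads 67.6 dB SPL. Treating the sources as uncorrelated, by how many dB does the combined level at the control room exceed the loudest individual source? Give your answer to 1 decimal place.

Uncorrelated sources add in intensity (power), not in dB.
L_total = 10·log₁₀(10^(76.6/10) + 10^(70.2/10) + 10^(72.8/10) + 10^(67.6/10)) = 79.08 dB SPL.
Excess over the loudest (76.6 dB): 79.08 − 76.6 = 2.5 dB.

2.5 dB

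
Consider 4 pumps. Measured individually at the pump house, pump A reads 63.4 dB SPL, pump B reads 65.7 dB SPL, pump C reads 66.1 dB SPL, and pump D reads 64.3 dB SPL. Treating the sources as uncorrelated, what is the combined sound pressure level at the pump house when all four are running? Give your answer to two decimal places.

71.03 dB SPL

Incoherent sources sum as intensities:
L_total = 10·log₁₀(10^(63.4/10) + 10^(65.7/10) + 10^(66.1/10) + 10^(64.3/10)) = 10·log₁₀(12670000) = 71.03 dB SPL.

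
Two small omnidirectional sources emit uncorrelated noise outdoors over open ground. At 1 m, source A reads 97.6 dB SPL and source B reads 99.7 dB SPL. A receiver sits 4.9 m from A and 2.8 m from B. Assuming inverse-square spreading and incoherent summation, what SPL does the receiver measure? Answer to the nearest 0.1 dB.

91.6 dB SPL

At the listener: L_A = 97.6 − 20·log₁₀(4.9) = 83.80 dB; L_B = 99.7 − 20·log₁₀(2.8) = 90.76 dB.
Combined: 10·log₁₀(10^(83.80/10)+10^(90.76/10)) = 91.6 dB SPL.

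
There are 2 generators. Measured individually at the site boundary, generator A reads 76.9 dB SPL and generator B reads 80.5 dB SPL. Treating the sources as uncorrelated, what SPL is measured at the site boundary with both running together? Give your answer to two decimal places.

Uncorrelated sources add in intensity (power), not in dB.
L_total = 10·log₁₀(10^(76.9/10) + 10^(80.5/10)) = 10·log₁₀(161200000) = 82.07 dB SPL.

82.07 dB SPL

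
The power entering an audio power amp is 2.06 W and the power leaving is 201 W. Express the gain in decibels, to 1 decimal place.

For a power ratio, dB = 10·log₁₀(P₂/P₁).
10·log₁₀(201/2.06) = 10·log₁₀(97.57) = 19.9 dB.

19.9 dB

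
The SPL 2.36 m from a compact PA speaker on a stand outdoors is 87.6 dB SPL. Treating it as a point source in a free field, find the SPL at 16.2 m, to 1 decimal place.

Free-field point source: level drops by 20·log₁₀ of the distance ratio.
ΔL = −20·log₁₀(16.2/2.36) = -16.73 dB, so L₂ = 87.6 + (-16.73) = 70.9 dB SPL.

70.9 dB SPL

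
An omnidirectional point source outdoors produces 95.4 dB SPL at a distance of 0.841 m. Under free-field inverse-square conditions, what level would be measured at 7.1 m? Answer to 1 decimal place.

76.9 dB SPL

Inverse-square spreading gives ΔL = −20·log₁₀(d₂/d₁).
ΔL = −20·log₁₀(7.1/0.841) = -18.53 dB, so L₂ = 95.4 + (-18.53) = 76.9 dB SPL.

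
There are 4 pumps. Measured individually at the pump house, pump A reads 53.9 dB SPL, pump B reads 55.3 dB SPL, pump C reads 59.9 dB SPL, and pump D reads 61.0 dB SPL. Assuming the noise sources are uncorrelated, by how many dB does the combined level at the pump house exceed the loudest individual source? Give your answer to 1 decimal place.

Add the sources as powers (linear), then convert back to dB:
L_total = 10·log₁₀(10^(53.9/10) + 10^(55.3/10) + 10^(59.9/10) + 10^(61.0/10)) = 64.50 dB SPL.
Excess over the loudest (61.0 dB): 64.50 − 61.0 = 3.5 dB.

3.5 dB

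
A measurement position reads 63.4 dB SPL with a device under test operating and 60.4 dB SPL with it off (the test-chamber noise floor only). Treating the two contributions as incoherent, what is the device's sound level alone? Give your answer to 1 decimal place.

60.4 dB SPL

Subtract intensities: L_src = 10·log₁₀(10^(L_total/10) − 10^(L_bg/10)).
L_src = 10·log₁₀(10^(63.4/10) − 10^(60.4/10)) = 10·log₁₀(1091000) = 60.4 dB SPL.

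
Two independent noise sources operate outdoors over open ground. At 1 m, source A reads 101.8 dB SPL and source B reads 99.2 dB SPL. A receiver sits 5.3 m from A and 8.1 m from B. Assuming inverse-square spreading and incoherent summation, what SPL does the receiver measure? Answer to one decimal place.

88.2 dB SPL

At the listener: L_A = 101.8 − 20·log₁₀(5.3) = 87.31 dB; L_B = 99.2 − 20·log₁₀(8.1) = 81.03 dB.
Combined: 10·log₁₀(10^(87.31/10)+10^(81.03/10)) = 88.2 dB SPL.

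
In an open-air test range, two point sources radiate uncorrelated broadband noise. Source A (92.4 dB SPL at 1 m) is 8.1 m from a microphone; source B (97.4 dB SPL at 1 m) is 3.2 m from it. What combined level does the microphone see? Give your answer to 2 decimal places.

87.51 dB SPL

At the listener: L_A = 92.4 − 20·log₁₀(8.1) = 74.230 dB; L_B = 97.4 − 20·log₁₀(3.2) = 87.297 dB.
Combined: 10·log₁₀(10^(74.230/10)+10^(87.297/10)) = 87.51 dB SPL.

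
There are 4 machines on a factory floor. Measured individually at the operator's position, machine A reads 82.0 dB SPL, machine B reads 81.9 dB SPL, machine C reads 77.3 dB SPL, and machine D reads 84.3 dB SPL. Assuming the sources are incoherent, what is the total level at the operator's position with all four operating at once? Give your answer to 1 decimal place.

88.0 dB SPL

Add the sources as powers (linear), then convert back to dB:
L_total = 10·log₁₀(10^(82.0/10) + 10^(81.9/10) + 10^(77.3/10) + 10^(84.3/10)) = 10·log₁₀(636200000) = 88.0 dB SPL.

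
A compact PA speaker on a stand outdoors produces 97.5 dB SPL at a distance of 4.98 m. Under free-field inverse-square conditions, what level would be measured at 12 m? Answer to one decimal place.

89.9 dB SPL

For a point source in a free field, ΔL = −20·log₁₀(d₂/d₁).
ΔL = −20·log₁₀(12/4.98) = -7.64 dB, so L₂ = 97.5 + (-7.64) = 89.9 dB SPL.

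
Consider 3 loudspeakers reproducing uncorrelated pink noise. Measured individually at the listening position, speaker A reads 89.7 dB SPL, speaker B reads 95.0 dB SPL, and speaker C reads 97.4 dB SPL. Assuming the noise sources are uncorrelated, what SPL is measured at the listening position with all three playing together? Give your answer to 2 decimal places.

Incoherent sources sum as intensities:
L_total = 10·log₁₀(10^(89.7/10) + 10^(95.0/10) + 10^(97.4/10)) = 10·log₁₀(9591000000) = 99.82 dB SPL.

99.82 dB SPL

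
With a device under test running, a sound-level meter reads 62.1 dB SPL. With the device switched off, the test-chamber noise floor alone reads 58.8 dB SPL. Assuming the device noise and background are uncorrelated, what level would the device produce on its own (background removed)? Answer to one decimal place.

59.4 dB SPL

Background correction is a power subtraction:
L_src = 10·log₁₀(10^(62.1/10) − 10^(58.8/10)) = 10·log₁₀(863200) = 59.4 dB SPL.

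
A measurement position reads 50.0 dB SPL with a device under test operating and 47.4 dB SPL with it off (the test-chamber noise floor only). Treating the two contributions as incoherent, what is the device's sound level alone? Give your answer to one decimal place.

Subtract intensities: L_src = 10·log₁₀(10^(L_total/10) − 10^(L_bg/10)).
L_src = 10·log₁₀(10^(50.0/10) − 10^(47.4/10)) = 10·log₁₀(45050) = 46.5 dB SPL.

46.5 dB SPL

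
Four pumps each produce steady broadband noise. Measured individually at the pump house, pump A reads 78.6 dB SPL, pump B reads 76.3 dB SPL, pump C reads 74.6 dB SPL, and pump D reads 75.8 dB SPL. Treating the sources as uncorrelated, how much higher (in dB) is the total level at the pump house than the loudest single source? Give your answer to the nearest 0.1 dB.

4.0 dB

Incoherent sources sum as intensities:
L_total = 10·log₁₀(10^(78.6/10) + 10^(76.3/10) + 10^(74.6/10) + 10^(75.8/10)) = 82.60 dB SPL.
Excess over the loudest (78.6 dB): 82.60 − 78.6 = 4.0 dB.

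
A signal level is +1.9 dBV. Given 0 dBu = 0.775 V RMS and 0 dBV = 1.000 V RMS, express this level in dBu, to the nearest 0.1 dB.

+4.1 dBu

The offset between the scales is 20·log₁₀(0.775/1.000) = −2.214 dB.
So dBu = +1.9 + 2.214 = +4.1 dBu.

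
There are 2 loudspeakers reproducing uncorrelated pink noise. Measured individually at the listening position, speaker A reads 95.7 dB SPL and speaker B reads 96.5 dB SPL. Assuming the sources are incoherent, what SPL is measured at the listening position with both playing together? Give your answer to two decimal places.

99.13 dB SPL

Add the sources as powers (linear), then convert back to dB:
L_total = 10·log₁₀(10^(95.7/10) + 10^(96.5/10)) = 10·log₁₀(8182000000) = 99.13 dB SPL.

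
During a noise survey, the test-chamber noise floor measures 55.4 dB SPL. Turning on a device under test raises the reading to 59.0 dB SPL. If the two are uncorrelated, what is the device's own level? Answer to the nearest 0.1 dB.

56.5 dB SPL

Subtract intensities: L_src = 10·log₁₀(10^(L_total/10) − 10^(L_bg/10)).
L_src = 10·log₁₀(10^(59.0/10) − 10^(55.4/10)) = 10·log₁₀(447600) = 56.5 dB SPL.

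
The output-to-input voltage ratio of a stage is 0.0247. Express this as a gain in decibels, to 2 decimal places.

For a voltage ratio, dB = 20·log₁₀(V₂/V₁).
20·log₁₀(0.0247) = -32.15 dB.

-32.15 dB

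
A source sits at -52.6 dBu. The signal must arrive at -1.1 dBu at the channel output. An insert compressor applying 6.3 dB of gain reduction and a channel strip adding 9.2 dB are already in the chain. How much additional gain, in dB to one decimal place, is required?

48.6 dB

The required make-up gain is the shortfall in the dB sum.
G = -1.1 − (-52.6) + 6.3 − 9.2 = 48.6 dB.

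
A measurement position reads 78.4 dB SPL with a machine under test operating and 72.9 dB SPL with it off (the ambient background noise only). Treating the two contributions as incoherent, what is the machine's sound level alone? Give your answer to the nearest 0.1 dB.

Remove the background by subtracting linear intensities:
L_src = 10·log₁₀(10^(78.4/10) − 10^(72.9/10)) = 10·log₁₀(49680000) = 77.0 dB SPL.

77.0 dB SPL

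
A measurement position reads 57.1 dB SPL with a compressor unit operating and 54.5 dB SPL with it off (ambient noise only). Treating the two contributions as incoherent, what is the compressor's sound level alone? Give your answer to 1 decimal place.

53.6 dB SPL

Background correction is a power subtraction:
L_src = 10·log₁₀(10^(57.1/10) − 10^(54.5/10)) = 10·log₁₀(231000) = 53.6 dB SPL.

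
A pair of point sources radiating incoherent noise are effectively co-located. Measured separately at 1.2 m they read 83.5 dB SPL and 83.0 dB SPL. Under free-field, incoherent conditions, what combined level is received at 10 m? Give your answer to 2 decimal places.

67.85 dB SPL

Combined at 1.2 m: 10·log₁₀(10^(83.5/10)+10^(83.0/10)) = 86.267 dB SPL.
Then apply −20·log₁₀(10/1.2) = -18.416 dB → 67.85 dB SPL.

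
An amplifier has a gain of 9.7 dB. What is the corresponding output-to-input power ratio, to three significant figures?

9.33

Power ratio = 10^(dB/10).
10^(9.7/10) = 10^(0.9700) = 9.33.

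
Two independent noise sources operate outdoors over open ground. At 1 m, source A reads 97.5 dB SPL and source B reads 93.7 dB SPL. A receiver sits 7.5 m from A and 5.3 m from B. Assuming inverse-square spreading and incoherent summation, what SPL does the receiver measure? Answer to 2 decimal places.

82.63 dB SPL

At the listener: L_A = 97.5 − 20·log₁₀(7.5) = 79.999 dB; L_B = 93.7 − 20·log₁₀(5.3) = 79.214 dB.
Combined: 10·log₁₀(10^(79.999/10)+10^(79.214/10)) = 82.63 dB SPL.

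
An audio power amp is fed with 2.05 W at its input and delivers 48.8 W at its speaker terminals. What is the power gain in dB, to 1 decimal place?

Power is a power quantity, so gain = 10·log₁₀(P_out/P_in).
10·log₁₀(48.8/2.05) = 10·log₁₀(23.80) = 13.8 dB.

13.8 dB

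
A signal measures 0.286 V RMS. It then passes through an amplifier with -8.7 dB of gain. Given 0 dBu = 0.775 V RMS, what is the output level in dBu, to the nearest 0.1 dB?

Input level: 20·log₁₀(0.286/0.775) = -8.66 dBu.
Output: -8.66 − 8.7 = -17.4 dBu.

-17.4 dBu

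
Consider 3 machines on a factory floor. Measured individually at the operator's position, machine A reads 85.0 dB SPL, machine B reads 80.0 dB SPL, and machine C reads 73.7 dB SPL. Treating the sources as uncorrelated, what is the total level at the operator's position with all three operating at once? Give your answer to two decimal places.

Add the sources as powers (linear), then convert back to dB:
L_total = 10·log₁₀(10^(85.0/10) + 10^(80.0/10) + 10^(73.7/10)) = 10·log₁₀(439700000) = 86.43 dB SPL.

86.43 dB SPL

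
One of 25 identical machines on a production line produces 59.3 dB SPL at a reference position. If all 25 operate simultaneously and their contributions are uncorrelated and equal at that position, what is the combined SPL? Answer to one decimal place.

73.3 dB SPL

25 equal incoherent sources raise the level by 10·log₁₀(25) = 13.98 dB.
L_total = 59.3 + 13.98 = 73.3 dB SPL.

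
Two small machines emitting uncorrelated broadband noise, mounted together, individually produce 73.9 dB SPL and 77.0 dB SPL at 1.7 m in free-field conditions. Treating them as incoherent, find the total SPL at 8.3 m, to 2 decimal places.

Combined at 1.7 m: 10·log₁₀(10^(73.9/10)+10^(77.0/10)) = 78.731 dB SPL.
Then apply −20·log₁₀(8.3/1.7) = -13.773 dB → 64.96 dB SPL.

64.96 dB SPL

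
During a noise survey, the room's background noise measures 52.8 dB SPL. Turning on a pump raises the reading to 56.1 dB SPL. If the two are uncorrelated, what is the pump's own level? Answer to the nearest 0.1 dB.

53.4 dB SPL

Background correction is a power subtraction:
L_src = 10·log₁₀(10^(56.1/10) − 10^(52.8/10)) = 10·log₁₀(216800) = 53.4 dB SPL.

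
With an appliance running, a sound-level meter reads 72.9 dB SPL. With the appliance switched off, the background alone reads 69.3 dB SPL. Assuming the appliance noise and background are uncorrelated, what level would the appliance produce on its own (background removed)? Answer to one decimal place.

70.4 dB SPL

Background correction is a power subtraction:
L_src = 10·log₁₀(10^(72.9/10) − 10^(69.3/10)) = 10·log₁₀(10990000) = 70.4 dB SPL.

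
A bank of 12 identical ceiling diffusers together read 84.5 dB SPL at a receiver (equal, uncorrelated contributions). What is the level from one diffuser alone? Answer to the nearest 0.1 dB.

73.7 dB SPL

12 equal incoherent sources add 10·log₁₀(12) = 10.79 dB over one source.
L_one = 84.5 − 10.79 = 73.7 dB SPL.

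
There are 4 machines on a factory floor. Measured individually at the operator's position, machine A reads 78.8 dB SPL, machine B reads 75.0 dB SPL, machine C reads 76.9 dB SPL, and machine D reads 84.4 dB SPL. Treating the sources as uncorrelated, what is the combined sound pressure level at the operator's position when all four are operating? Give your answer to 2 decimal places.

Add the sources as powers (linear), then convert back to dB:
L_total = 10·log₁₀(10^(78.8/10) + 10^(75.0/10) + 10^(76.9/10) + 10^(84.4/10)) = 10·log₁₀(431900000) = 86.35 dB SPL.

86.35 dB SPL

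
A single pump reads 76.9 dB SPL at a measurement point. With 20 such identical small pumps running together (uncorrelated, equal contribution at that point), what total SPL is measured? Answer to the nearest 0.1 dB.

89.9 dB SPL

20 equal incoherent sources raise the level by 10·log₁₀(20) = 13.01 dB.
L_total = 76.9 + 13.01 = 89.9 dB SPL.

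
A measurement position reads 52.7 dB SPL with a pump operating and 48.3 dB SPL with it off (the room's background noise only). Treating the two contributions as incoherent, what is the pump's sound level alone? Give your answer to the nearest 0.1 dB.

Subtract intensities: L_src = 10·log₁₀(10^(L_total/10) − 10^(L_bg/10)).
L_src = 10·log₁₀(10^(52.7/10) − 10^(48.3/10)) = 10·log₁₀(118600) = 50.7 dB SPL.

50.7 dB SPL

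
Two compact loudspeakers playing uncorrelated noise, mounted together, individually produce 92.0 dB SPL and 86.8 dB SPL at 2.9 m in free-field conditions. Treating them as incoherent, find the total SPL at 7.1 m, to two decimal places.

Combined at 2.9 m: 10·log₁₀(10^(92.0/10)+10^(86.8/10)) = 93.146 dB SPL.
Then apply −20·log₁₀(7.1/2.9) = -7.777 dB → 85.37 dB SPL.

85.37 dB SPL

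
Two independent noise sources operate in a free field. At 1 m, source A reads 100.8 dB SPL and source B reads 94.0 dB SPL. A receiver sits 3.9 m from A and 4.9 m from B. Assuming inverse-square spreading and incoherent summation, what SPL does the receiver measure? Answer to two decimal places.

89.52 dB SPL

At the listener: L_A = 100.8 − 20·log₁₀(3.9) = 88.979 dB; L_B = 94.0 − 20·log₁₀(4.9) = 80.196 dB.
Combined: 10·log₁₀(10^(88.979/10)+10^(80.196/10)) = 89.52 dB SPL.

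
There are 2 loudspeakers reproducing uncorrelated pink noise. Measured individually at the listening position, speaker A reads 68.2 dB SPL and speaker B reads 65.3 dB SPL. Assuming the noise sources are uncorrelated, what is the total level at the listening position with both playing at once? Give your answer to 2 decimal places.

Uncorrelated sources add in intensity (power), not in dB.
L_total = 10·log₁₀(10^(68.2/10) + 10^(65.3/10)) = 10·log₁₀(9995000) = 70.00 dB SPL.

70.00 dB SPL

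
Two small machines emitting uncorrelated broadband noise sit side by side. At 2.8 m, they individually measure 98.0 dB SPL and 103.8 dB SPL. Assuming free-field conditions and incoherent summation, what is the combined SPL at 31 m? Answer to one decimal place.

83.9 dB SPL

Combined at 2.8 m: 10·log₁₀(10^(98.0/10)+10^(103.8/10)) = 104.81 dB SPL.
Then apply −20·log₁₀(31/2.8) = -20.88 dB → 83.9 dB SPL.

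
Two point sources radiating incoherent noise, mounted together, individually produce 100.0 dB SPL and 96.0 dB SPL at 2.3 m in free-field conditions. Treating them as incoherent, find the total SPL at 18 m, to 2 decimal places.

Combined at 2.3 m: 10·log₁₀(10^(100.0/10)+10^(96.0/10)) = 101.455 dB SPL.
Then apply −20·log₁₀(18/2.3) = -17.871 dB → 83.58 dB SPL.

83.58 dB SPL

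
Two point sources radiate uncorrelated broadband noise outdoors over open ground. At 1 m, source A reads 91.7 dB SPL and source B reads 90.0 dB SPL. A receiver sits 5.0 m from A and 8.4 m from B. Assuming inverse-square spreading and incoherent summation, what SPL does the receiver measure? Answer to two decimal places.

At the listener: L_A = 91.7 − 20·log₁₀(5.0) = 77.721 dB; L_B = 90.0 − 20·log₁₀(8.4) = 71.514 dB.
Combined: 10·log₁₀(10^(77.721/10)+10^(71.514/10)) = 78.65 dB SPL.

78.65 dB SPL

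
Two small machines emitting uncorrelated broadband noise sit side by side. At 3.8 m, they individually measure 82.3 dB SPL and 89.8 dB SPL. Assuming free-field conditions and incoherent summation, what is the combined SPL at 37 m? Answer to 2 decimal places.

Combined at 3.8 m: 10·log₁₀(10^(82.3/10)+10^(89.8/10)) = 90.511 dB SPL.
Then apply −20·log₁₀(37/3.8) = -19.768 dB → 70.74 dB SPL.

70.74 dB SPL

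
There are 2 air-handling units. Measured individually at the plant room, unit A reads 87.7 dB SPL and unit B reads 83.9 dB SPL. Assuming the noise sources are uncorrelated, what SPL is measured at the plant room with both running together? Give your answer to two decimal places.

89.21 dB SPL

Uncorrelated sources add in intensity (power), not in dB.
L_total = 10·log₁₀(10^(87.7/10) + 10^(83.9/10)) = 10·log₁₀(834300000) = 89.21 dB SPL.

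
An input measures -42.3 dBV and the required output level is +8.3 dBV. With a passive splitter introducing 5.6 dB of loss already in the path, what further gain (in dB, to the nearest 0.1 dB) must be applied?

The required make-up gain is the shortfall in the dB sum.
G = +8.3 − (-42.3) + 5.6 = 56.2 dB.

56.2 dB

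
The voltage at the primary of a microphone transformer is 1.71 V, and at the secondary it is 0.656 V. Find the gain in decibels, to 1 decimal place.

-8.3 dB

For a voltage ratio, dB = 20·log₁₀(V₂/V₁).
20·log₁₀(0.656/1.71) = 20·log₁₀(0.3836) = -8.3 dB.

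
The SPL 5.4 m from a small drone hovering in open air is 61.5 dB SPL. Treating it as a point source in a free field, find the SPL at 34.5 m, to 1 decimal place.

45.4 dB SPL

Inverse-square spreading gives ΔL = −20·log₁₀(d₂/d₁).
ΔL = −20·log₁₀(34.5/5.4) = -16.11 dB, so L₂ = 61.5 + (-16.11) = 45.4 dB SPL.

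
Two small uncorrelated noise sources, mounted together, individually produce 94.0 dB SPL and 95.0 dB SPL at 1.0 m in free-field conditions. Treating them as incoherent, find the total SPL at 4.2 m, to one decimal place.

Combined at 1.0 m: 10·log₁₀(10^(94.0/10)+10^(95.0/10)) = 97.54 dB SPL.
Then apply −20·log₁₀(4.2/1.0) = -12.46 dB → 85.1 dB SPL.

85.1 dB SPL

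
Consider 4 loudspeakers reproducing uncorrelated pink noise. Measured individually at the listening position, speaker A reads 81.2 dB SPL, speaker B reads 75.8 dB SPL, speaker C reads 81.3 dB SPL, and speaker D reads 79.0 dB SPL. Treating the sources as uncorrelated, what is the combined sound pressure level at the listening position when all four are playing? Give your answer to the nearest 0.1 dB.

85.8 dB SPL

Add the sources as powers (linear), then convert back to dB:
L_total = 10·log₁₀(10^(81.2/10) + 10^(75.8/10) + 10^(81.3/10) + 10^(79.0/10)) = 10·log₁₀(384200000) = 85.8 dB SPL.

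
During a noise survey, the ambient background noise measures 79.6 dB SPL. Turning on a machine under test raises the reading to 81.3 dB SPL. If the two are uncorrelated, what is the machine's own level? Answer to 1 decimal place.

76.4 dB SPL

Background correction is a power subtraction:
L_src = 10·log₁₀(10^(81.3/10) − 10^(79.6/10)) = 10·log₁₀(43700000) = 76.4 dB SPL.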